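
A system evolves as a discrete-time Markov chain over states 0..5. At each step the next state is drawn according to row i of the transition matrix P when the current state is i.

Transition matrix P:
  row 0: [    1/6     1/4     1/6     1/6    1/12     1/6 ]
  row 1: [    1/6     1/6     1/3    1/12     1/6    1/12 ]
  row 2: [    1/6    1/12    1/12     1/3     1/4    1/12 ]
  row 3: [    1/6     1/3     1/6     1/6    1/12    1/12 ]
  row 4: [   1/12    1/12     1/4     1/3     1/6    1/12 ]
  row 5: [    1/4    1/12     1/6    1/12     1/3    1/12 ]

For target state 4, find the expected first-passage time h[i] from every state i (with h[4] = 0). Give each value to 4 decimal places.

First-step conditioning: h[4] = 0; for i ≠ 4, h[i] = 1 + Σ_k P[i][k]·h[k].
  h[0] = 1 + 1/6·h[0] + 1/4·h[1] + 1/6·h[2] + 1/6·h[3] + 1/6·h[5]
  h[1] = 1 + 1/6·h[0] + 1/6·h[1] + 1/3·h[2] + 1/12·h[3] + 1/12·h[5]
  h[2] = 1 + 1/6·h[0] + 1/12·h[1] + 1/12·h[2] + 1/3·h[3] + 1/12·h[5]
  h[3] = 1 + 1/6·h[0] + 1/3·h[1] + 1/6·h[2] + 1/6·h[3] + 1/12·h[5]
  h[5] = 1 + 1/4·h[0] + 1/12·h[1] + 1/6·h[2] + 1/12·h[3] + 1/12·h[5]
Solving the 5×5 linear system over states ≠ 4 gives exactly h = [63780/10103, 293436/50515, 279708/50515, 322608/50515, 0, 49788/10103] (h[4] = 0 is the target).

h = [6.3130, 5.8089, 5.5371, 6.3864, 0.0000, 4.9280]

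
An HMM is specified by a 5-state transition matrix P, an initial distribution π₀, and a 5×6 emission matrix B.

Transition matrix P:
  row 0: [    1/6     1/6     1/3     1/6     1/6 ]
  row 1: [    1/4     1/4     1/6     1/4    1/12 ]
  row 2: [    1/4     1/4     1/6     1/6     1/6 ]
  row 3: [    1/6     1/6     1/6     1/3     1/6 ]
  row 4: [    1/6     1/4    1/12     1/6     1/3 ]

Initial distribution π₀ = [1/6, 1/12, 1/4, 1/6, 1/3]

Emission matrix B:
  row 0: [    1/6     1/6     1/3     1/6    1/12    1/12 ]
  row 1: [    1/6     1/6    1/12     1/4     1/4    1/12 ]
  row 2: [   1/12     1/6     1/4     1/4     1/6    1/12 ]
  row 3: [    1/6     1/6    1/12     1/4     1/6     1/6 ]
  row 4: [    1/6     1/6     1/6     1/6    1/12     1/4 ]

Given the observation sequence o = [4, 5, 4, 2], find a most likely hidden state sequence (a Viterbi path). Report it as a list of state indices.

path = [4, 4, 1, 0]

t=0: δ = [1.389e-02, 2.083e-02, 4.167e-02, 2.778e-02, 2.778e-02]  (obs o_0=4)
t=1: δ = [8.681e-04, 8.681e-04, 5.787e-04, 1.543e-03, 2.315e-03]  ψ = [2, 2, 2, 3, 4]  (obs o_1=5)
t=2: δ = [3.215e-05, 1.447e-04, 4.823e-05, 8.573e-05, 6.430e-05]  ψ = [4, 4, 0, 3, 4]  (obs o_2=4)
t=3: δ = [1.206e-05, 3.014e-06, 6.028e-06, 3.014e-06, 3.572e-06]  ψ = [1, 1, 1, 1, 4]  (obs o_3=2)
backtrack: best end state = 0; path = [4, 4, 1, 0]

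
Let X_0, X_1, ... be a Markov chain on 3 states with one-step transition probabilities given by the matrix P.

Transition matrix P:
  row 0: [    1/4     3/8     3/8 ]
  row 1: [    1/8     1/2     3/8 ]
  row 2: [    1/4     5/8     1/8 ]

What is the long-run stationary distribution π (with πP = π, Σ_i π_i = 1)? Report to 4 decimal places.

Balance equations π_j = Σ_i π_i·P[i][j]:
  π_0 = 1/4·π_0 + 1/8·π_1 + 1/4·π_2
  π_1 = 3/8·π_0 + 1/2·π_1 + 5/8·π_2
  normalize: π_0 + π_1 + π_2 = 1
Solving the linear system gives exactly π = [13/70, 18/35, 3/10].

π = [0.1857, 0.5143, 0.3000]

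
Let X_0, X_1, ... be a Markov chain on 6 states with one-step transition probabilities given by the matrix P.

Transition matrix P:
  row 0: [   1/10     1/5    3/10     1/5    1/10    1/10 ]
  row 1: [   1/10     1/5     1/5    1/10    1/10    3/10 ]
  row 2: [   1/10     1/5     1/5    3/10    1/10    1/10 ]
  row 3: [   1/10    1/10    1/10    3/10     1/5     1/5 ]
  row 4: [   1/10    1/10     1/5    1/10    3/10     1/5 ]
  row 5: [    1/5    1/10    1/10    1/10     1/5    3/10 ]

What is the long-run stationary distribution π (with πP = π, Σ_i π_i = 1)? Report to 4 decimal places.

Balance equations π_j = Σ_i π_i·P[i][j]:
  π_0 = 1/10·π_0 + 1/10·π_1 + 1/10·π_2 + 1/10·π_3 + 1/10·π_4 + 1/5·π_5
  π_1 = 1/5·π_0 + 1/5·π_1 + 1/5·π_2 + 1/10·π_3 + 1/10·π_4 + 1/10·π_5
  π_2 = 3/10·π_0 + 1/5·π_1 + 1/5·π_2 + 1/10·π_3 + 1/5·π_4 + 1/10·π_5
  π_3 = 1/5·π_0 + 1/10·π_1 + 3/10·π_2 + 3/10·π_3 + 1/10·π_4 + 1/10·π_5
  π_4 = 1/10·π_0 + 1/10·π_1 + 1/10·π_2 + 1/5·π_3 + 3/10·π_4 + 1/5·π_5
  normalize: π_0 + π_1 + π_2 + π_3 + π_4 + π_5 = 1
Solving the linear system gives exactly π = [668/5541, 531/3694, 1919/11082, 1016/5541, 962/5541, 1139/5541].

π = [0.1206, 0.1437, 0.1732, 0.1834, 0.1736, 0.2056]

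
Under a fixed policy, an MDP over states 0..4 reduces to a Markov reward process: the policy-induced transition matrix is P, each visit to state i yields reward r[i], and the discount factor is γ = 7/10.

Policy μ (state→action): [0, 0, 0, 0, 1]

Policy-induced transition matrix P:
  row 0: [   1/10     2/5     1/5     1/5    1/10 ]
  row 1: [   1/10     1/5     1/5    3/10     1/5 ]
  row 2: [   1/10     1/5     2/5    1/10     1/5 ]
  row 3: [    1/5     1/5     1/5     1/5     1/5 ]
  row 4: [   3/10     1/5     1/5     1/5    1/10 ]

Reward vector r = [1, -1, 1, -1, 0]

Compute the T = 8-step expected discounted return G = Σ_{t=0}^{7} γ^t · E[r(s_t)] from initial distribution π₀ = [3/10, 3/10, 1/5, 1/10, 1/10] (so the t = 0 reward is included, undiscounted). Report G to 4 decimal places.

t=0: π = [0.3000, 0.3000, 0.2000, 0.1000, 0.1000], E[r] = 0.1000, γ^t·E[r] = 0.100000, running G = 0.100000
t=1: π = [0.1300, 0.2600, 0.2400, 0.2100, 0.1600], E[r] = -0.1000, γ^t·E[r] = -0.070000, running G = 0.030000
t=2: π = [0.1530, 0.2260, 0.2480, 0.2020, 0.1710], E[r] = -0.0270, γ^t·E[r] = -0.013230, running G = 0.016770
t=3: π = [0.1544, 0.2306, 0.2496, 0.1978, 0.1676], E[r] = -0.0244, γ^t·E[r] = -0.008369, running G = 0.008401
t=4: π = [0.1533, 0.2309, 0.2499, 0.1981, 0.1678], E[r] = -0.0258, γ^t·E[r] = -0.006185, running G = 0.002216
t=5: π = [0.1534, 0.2307, 0.2500, 0.1981, 0.1679], E[r] = -0.0254, γ^t·E[r] = -0.004269, running G = -0.002053
t=6: π = [0.1534, 0.2307, 0.2500, 0.1981, 0.1679], E[r] = -0.0254, γ^t·E[r] = -0.002983, running G = -0.005037
t=7: π = [0.1534, 0.2307, 0.2500, 0.1981, 0.1679], E[r] = -0.0254, γ^t·E[r] = -0.002089, running G = -0.007126

G = -0.0071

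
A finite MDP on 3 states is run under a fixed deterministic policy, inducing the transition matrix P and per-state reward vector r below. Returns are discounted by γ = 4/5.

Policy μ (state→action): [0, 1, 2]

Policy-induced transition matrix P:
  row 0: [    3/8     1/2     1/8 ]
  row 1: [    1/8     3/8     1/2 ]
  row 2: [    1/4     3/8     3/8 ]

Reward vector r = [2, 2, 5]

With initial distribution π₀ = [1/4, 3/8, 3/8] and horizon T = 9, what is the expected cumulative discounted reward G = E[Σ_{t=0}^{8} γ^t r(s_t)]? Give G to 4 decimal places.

t=0: π = [0.2500, 0.3750, 0.3750], E[r] = 3.1250, γ^t·E[r] = 3.125000, running G = 3.125000
t=1: π = [0.2344, 0.4063, 0.3594], E[r] = 3.0781, γ^t·E[r] = 2.462500, running G = 5.587500
t=2: π = [0.2285, 0.4043, 0.3672], E[r] = 3.1016, γ^t·E[r] = 1.985000, running G = 7.572500
t=3: π = [0.2280, 0.4036, 0.3684], E[r] = 3.1052, γ^t·E[r] = 1.589875, running G = 9.162375
t=4: π = [0.2281, 0.4035, 0.3684], E[r] = 3.1053, γ^t·E[r] = 1.271938, running G = 10.434313
t=5: π = [0.2281, 0.4035, 0.3684], E[r] = 3.1053, γ^t·E[r] = 1.017535, running G = 11.451848
t=6: π = [0.2281, 0.4035, 0.3684], E[r] = 3.1053, γ^t·E[r] = 0.814026, running G = 12.265874
t=7: π = [0.2281, 0.4035, 0.3684], E[r] = 3.1053, γ^t·E[r] = 0.651221, running G = 12.917094
t=8: π = [0.2281, 0.4035, 0.3684], E[r] = 3.1053, γ^t·E[r] = 0.520977, running G = 13.438071

G = 13.4381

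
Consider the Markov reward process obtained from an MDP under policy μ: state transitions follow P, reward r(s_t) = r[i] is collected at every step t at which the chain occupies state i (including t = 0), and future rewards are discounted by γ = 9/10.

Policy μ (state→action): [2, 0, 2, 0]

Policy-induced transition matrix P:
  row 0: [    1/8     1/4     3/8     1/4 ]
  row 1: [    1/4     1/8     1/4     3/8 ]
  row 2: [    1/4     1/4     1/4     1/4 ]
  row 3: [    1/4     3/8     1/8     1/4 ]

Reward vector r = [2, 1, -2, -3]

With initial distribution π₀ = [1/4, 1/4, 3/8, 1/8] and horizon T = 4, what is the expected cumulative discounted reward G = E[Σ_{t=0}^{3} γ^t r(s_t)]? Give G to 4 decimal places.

t=0: π = [0.2500, 0.2500, 0.3750, 0.1250], E[r] = -0.3750, γ^t·E[r] = -0.375000, running G = -0.375000
t=1: π = [0.2188, 0.2344, 0.2656, 0.2813], E[r] = -0.7031, γ^t·E[r] = -0.632813, running G = -1.007813
t=2: π = [0.2227, 0.2559, 0.2422, 0.2793], E[r] = -0.6211, γ^t·E[r] = -0.503086, running G = -1.510898
t=3: π = [0.2222, 0.2529, 0.2429, 0.2820], E[r] = -0.6345, γ^t·E[r] = -0.462566, running G = -1.973465

G = -1.9735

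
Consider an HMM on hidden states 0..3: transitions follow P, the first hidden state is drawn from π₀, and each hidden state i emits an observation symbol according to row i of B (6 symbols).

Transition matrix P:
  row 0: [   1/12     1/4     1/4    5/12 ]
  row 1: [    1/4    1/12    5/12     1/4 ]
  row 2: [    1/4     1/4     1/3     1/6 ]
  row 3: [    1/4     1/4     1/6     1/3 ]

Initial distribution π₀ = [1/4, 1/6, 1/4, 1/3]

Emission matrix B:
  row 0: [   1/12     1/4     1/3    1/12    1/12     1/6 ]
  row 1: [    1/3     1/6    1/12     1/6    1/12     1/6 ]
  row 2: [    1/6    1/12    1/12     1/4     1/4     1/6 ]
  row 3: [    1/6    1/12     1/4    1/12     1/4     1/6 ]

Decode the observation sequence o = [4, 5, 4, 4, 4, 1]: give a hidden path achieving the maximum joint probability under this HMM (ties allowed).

t=0: δ = [2.083e-02, 1.389e-02, 6.250e-02, 8.333e-02]  (obs o_0=4)
t=1: δ = [3.472e-03, 3.472e-03, 3.472e-03, 4.630e-03]  ψ = [3, 3, 2, 3]  (obs o_1=5)
t=2: δ = [9.645e-05, 9.645e-05, 3.617e-04, 3.858e-04]  ψ = [3, 3, 1, 3]  (obs o_2=4)
t=3: δ = [8.038e-06, 8.038e-06, 3.014e-05, 3.215e-05]  ψ = [3, 3, 2, 3]  (obs o_3=4)
t=4: δ = [6.698e-07, 6.698e-07, 2.512e-06, 2.679e-06]  ψ = [3, 3, 2, 3]  (obs o_4=4)
t=5: δ = [1.674e-07, 1.116e-07, 6.977e-08, 7.442e-08]  ψ = [3, 3, 2, 3]  (obs o_5=1)
backtrack: best end state = 0; path = [3, 3, 3, 3, 3, 0]

path = [3, 3, 3, 3, 3, 0]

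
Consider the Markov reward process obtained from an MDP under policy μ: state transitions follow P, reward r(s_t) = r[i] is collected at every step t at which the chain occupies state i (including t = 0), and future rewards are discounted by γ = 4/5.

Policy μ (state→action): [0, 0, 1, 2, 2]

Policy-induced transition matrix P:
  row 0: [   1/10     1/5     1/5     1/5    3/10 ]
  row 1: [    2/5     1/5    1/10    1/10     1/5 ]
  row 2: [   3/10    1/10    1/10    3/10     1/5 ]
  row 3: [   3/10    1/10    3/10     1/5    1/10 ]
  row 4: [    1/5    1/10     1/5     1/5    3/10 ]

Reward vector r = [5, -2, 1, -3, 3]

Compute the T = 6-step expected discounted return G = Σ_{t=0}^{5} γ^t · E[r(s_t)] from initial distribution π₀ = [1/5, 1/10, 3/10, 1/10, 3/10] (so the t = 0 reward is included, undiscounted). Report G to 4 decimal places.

t=0: π = [0.2000, 0.1000, 0.3000, 0.1000, 0.3000], E[r] = 1.7000, γ^t·E[r] = 1.700000, running G = 1.700000
t=1: π = [0.2400, 0.1300, 0.1700, 0.2200, 0.2400], E[r] = 1.1700, γ^t·E[r] = 0.936000, running G = 2.636000
t=2: π = [0.2410, 0.1370, 0.1920, 0.2040, 0.2260], E[r] = 1.1890, γ^t·E[r] = 0.760960, running G = 3.396960
t=3: π = [0.2429, 0.1378, 0.1875, 0.2055, 0.2263], E[r] = 1.1888, γ^t·E[r] = 0.608666, running G = 4.005626
t=4: π = [0.2426, 0.1381, 0.1880, 0.2050, 0.2264], E[r] = 1.1889, γ^t·E[r] = 0.486986, running G = 4.492611
t=5: π = [0.2427, 0.1381, 0.1879, 0.2050, 0.2264], E[r] = 1.1892, γ^t·E[r] = 0.389692, running G = 4.882303

G = 4.8823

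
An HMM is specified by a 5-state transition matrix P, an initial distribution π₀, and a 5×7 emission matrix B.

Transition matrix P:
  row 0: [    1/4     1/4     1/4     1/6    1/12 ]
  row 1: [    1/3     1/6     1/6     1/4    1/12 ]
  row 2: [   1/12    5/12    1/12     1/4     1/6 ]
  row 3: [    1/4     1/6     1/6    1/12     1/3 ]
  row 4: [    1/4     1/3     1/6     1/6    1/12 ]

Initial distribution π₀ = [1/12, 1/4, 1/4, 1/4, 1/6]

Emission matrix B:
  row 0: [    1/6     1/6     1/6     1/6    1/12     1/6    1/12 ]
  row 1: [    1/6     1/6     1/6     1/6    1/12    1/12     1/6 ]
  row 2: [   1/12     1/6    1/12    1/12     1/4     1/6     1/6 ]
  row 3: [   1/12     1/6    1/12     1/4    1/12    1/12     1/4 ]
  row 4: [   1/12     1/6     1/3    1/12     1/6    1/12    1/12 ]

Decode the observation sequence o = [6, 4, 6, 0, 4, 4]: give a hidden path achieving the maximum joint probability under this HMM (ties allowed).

path = [3, 4, 1, 0, 2, 1]

t=0: δ = [6.944e-03, 4.167e-02, 4.167e-02, 6.250e-02, 1.389e-02]  (obs o_0=6)
t=1: δ = [1.302e-03, 1.447e-03, 2.604e-03, 8.681e-04, 3.472e-03]  ψ = [3, 2, 3, 1, 3]  (obs o_1=4)
t=2: δ = [7.234e-05, 1.929e-04, 9.645e-05, 1.628e-04, 3.617e-05]  ψ = [4, 4, 4, 2, 2]  (obs o_2=6)
t=3: δ = [1.072e-05, 6.698e-06, 2.679e-06, 4.019e-06, 4.521e-06]  ψ = [1, 2, 1, 1, 3]  (obs o_3=0)
t=4: δ = [2.233e-07, 2.233e-07, 6.698e-07, 1.488e-07, 2.233e-07]  ψ = [0, 0, 0, 0, 3]  (obs o_4=4)
t=5: δ = [6.202e-09, 2.326e-08, 1.395e-08, 1.395e-08, 1.861e-08]  ψ = [1, 2, 0, 2, 2]  (obs o_5=4)
backtrack: best end state = 1; path = [3, 4, 1, 0, 2, 1]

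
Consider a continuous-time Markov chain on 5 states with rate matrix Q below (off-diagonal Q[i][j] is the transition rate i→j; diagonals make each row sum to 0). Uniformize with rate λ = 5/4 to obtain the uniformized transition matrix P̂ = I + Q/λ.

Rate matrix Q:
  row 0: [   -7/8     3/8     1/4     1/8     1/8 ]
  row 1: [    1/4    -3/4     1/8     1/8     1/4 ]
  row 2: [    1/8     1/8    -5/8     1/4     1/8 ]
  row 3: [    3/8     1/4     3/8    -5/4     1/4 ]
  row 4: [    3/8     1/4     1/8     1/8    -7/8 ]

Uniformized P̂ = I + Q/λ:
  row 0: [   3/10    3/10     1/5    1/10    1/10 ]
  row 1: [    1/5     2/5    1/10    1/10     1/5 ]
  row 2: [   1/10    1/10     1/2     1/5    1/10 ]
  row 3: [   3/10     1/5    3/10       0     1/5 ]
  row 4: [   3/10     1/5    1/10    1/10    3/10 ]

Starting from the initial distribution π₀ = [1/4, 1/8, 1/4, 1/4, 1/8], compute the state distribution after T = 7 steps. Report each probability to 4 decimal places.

t=0: π = [0.2500, 0.1250, 0.2500, 0.2500, 0.1250]
t=1: π = [0.2375, 0.2250, 0.2750, 0.1000, 0.1625]
t=2: π = [0.2225, 0.2413, 0.2538, 0.1175, 0.1650]
t=3: π = [0.2251, 0.2451, 0.2473, 0.1136, 0.1689]
t=4: π = [0.2260, 0.2468, 0.2441, 0.1134, 0.1697]
t=5: π = [0.2265, 0.2476, 0.2429, 0.1131, 0.1699]
t=6: π = [0.2267, 0.2479, 0.2424, 0.1130, 0.1701]
t=7: π = [0.2267, 0.2480, 0.2422, 0.1129, 0.1701]

π = [0.2267, 0.2480, 0.2422, 0.1129, 0.1701]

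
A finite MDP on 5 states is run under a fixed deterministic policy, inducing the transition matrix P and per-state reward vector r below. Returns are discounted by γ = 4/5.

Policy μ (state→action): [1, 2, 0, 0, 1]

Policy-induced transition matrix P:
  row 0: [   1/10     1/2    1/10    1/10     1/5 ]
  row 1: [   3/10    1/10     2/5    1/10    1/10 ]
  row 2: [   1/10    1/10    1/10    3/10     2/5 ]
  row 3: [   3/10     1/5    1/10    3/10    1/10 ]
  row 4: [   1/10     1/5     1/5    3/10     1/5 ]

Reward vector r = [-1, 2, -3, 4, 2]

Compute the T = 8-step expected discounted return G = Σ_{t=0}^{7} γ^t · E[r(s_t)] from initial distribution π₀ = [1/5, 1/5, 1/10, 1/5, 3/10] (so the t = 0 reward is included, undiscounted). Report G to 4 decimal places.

t=0: π = [0.2000, 0.2000, 0.1000, 0.2000, 0.3000], E[r] = 1.3000, γ^t·E[r] = 1.300000, running G = 1.300000
t=1: π = [0.1800, 0.2300, 0.1900, 0.2200, 0.1800], E[r] = 0.9500, γ^t·E[r] = 0.760000, running G = 2.060000
t=2: π = [0.1900, 0.2120, 0.1870, 0.2180, 0.1930], E[r] = 0.9310, γ^t·E[r] = 0.595840, running G = 2.655840
t=3: π = [0.1860, 0.2171, 0.1829, 0.2196, 0.1944], E[r] = 0.9667, γ^t·E[r] = 0.494950, running G = 3.150790
t=4: π = [0.1873, 0.2158, 0.1846, 0.2194, 0.1929], E[r] = 0.9539, γ^t·E[r] = 0.390713, running G = 3.541504
t=5: π = [0.1870, 0.2162, 0.1840, 0.2194, 0.1934], E[r] = 0.9575, γ^t·E[r] = 0.313747, running G = 3.855251
t=6: π = [0.1871, 0.2161, 0.1842, 0.2194, 0.1933], E[r] = 0.9565, γ^t·E[r] = 0.250728, running G = 4.105979
t=7: π = [0.1871, 0.2161, 0.1842, 0.2194, 0.1933], E[r] = 0.9567, γ^t·E[r] = 0.200632, running G = 4.306611

G = 4.3066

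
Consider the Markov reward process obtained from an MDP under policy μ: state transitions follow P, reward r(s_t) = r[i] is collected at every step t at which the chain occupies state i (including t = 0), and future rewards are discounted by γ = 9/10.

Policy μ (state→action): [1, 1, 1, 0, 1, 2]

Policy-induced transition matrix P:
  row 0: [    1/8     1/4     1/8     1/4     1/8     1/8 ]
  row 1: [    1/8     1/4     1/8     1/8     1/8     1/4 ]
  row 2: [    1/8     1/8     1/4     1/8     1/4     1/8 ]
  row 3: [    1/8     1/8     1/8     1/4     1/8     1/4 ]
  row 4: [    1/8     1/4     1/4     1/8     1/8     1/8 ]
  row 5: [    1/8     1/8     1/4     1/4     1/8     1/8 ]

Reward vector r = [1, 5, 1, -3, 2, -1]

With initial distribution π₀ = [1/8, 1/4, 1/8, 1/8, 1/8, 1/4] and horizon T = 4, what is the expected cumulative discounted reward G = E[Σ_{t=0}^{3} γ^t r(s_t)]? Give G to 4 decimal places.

G = 3.0594

t=0: π = [0.1250, 0.2500, 0.1250, 0.1250, 0.1250, 0.2500], E[r] = 1.1250, γ^t·E[r] = 1.125000, running G = 1.125000
t=1: π = [0.1250, 0.1875, 0.1875, 0.1875, 0.1406, 0.1719], E[r] = 0.7969, γ^t·E[r] = 0.717188, running G = 1.842188
t=2: π = [0.1250, 0.1816, 0.1875, 0.1855, 0.1484, 0.1719], E[r] = 0.7891, γ^t·E[r] = 0.639141, running G = 2.481328
t=3: π = [0.1250, 0.1819, 0.1885, 0.1853, 0.1484, 0.1709], E[r] = 0.7930, γ^t·E[r] = 0.578074, running G = 3.059402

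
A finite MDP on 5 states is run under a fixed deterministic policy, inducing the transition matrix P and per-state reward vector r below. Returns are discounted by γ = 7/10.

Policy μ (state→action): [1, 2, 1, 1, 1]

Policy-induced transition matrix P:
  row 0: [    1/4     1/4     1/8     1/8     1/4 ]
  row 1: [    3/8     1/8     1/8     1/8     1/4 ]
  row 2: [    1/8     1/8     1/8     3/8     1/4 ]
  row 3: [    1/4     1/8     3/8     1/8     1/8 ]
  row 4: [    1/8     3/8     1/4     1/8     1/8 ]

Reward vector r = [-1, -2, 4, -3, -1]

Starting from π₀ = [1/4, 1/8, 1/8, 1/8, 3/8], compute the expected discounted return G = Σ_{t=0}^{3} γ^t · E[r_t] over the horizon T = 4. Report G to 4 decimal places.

t=0: π = [0.2500, 0.1250, 0.1250, 0.1250, 0.3750], E[r] = -0.7500, γ^t·E[r] = -0.750000, running G = -0.750000
t=1: π = [0.2031, 0.2500, 0.2031, 0.1563, 0.1875], E[r] = -0.5469, γ^t·E[r] = -0.382813, running G = -1.132813
t=2: π = [0.2324, 0.1973, 0.1875, 0.1758, 0.2070], E[r] = -0.6113, γ^t·E[r] = -0.299551, running G = -1.432363
t=3: π = [0.2253, 0.2058, 0.1948, 0.1719, 0.2021], E[r] = -0.5754, γ^t·E[r] = -0.197376, running G = -1.629739

G = -1.6297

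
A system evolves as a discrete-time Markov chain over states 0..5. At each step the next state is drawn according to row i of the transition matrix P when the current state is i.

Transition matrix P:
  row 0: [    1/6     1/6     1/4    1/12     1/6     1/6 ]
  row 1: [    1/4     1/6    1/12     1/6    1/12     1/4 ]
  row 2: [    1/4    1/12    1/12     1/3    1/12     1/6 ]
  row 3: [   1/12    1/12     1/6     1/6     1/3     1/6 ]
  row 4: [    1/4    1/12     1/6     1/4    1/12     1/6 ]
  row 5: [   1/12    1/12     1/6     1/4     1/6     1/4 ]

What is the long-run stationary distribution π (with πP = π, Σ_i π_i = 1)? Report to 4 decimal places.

π = [0.1692, 0.1063, 0.1587, 0.2088, 0.1656, 0.1915]

Balance equations π_j = Σ_i π_i·P[i][j]:
  π_0 = 1/6·π_0 + 1/4·π_1 + 1/4·π_2 + 1/12·π_3 + 1/4·π_4 + 1/12·π_5
  π_1 = 1/6·π_0 + 1/6·π_1 + 1/12·π_2 + 1/12·π_3 + 1/12·π_4 + 1/12·π_5
  π_2 = 1/4·π_0 + 1/12·π_1 + 1/12·π_2 + 1/6·π_3 + 1/6·π_4 + 1/6·π_5
  π_3 = 1/12·π_0 + 1/6·π_1 + 1/3·π_2 + 1/6·π_3 + 1/4·π_4 + 1/4·π_5
  π_4 = 1/6·π_0 + 1/12·π_1 + 1/12·π_2 + 1/3·π_3 + 1/12·π_4 + 1/6·π_5
  normalize: π_0 + π_1 + π_2 + π_3 + π_4 + π_5 = 1
Solving the linear system gives exactly π = [43959/259817, 27616/259817, 41229/259817, 54242/259817, 43021/259817, 49750/259817].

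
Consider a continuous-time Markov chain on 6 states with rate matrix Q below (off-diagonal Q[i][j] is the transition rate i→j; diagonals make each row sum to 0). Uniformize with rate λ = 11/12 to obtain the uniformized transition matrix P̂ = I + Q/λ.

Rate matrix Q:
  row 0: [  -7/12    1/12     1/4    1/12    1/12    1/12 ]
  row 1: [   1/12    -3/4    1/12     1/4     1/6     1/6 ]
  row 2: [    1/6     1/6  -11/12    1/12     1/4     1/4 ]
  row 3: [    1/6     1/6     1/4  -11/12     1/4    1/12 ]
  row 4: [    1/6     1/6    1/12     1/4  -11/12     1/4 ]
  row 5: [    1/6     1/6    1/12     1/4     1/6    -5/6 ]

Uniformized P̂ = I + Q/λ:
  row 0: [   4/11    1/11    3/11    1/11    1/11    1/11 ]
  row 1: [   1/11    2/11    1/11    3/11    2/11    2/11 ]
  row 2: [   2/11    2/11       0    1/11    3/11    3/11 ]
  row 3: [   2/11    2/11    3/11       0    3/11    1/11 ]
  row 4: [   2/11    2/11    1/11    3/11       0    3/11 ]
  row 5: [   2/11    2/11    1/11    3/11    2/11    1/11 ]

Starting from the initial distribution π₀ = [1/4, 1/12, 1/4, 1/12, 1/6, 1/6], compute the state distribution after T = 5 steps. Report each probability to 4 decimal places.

π = [0.2041, 0.1633, 0.1448, 0.1644, 0.1620, 0.1614]

t=0: π = [0.2500, 0.0833, 0.2500, 0.0833, 0.1667, 0.1667]
t=1: π = [0.2197, 0.1591, 0.1288, 0.1591, 0.1591, 0.1742]
t=2: π = [0.2073, 0.1618, 0.1481, 0.1660, 0.1591, 0.1577]
t=3: π = [0.2048, 0.1630, 0.1453, 0.1628, 0.1626, 0.1615]
t=4: π = [0.2042, 0.1632, 0.1445, 0.1647, 0.1617, 0.1617]
t=5: π = [0.2041, 0.1633, 0.1448, 0.1644, 0.1620, 0.1614]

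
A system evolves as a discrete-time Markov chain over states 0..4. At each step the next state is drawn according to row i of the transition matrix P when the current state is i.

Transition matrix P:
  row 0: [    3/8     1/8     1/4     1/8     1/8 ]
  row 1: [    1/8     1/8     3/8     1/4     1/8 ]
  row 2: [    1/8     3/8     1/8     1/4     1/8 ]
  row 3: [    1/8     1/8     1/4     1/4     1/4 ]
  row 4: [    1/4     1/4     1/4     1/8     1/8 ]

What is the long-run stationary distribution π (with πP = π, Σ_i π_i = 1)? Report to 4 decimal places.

π = [0.1918, 0.2051, 0.2450, 0.2072, 0.1509]

Balance equations π_j = Σ_i π_i·P[i][j]:
  π_0 = 3/8·π_0 + 1/8·π_1 + 1/8·π_2 + 1/8·π_3 + 1/4·π_4
  π_1 = 1/8·π_0 + 1/8·π_1 + 3/8·π_2 + 1/8·π_3 + 1/4·π_4
  π_2 = 1/4·π_0 + 3/8·π_1 + 1/8·π_2 + 1/4·π_3 + 1/4·π_4
  π_3 = 1/8·π_0 + 1/4·π_1 + 1/4·π_2 + 1/4·π_3 + 1/8·π_4
  normalize: π_0 + π_1 + π_2 + π_3 + π_4 = 1
Solving the linear system gives exactly π = [75/391, 401/1955, 479/1955, 81/391, 59/391].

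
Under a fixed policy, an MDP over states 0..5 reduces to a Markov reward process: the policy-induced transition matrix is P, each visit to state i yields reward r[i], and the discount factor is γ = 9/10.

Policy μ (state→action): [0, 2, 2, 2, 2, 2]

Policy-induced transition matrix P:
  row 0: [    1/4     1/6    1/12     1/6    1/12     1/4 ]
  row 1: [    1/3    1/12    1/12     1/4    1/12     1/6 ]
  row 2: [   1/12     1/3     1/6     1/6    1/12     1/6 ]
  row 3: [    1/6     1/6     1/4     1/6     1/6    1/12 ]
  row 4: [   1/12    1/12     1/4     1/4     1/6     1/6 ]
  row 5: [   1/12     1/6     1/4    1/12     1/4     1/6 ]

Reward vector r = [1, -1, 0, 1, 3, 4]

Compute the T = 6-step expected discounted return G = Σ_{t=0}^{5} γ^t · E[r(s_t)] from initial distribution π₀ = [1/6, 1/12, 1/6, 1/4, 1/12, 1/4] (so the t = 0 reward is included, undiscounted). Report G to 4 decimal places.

G = 6.1747

t=0: π = [0.1667, 0.0833, 0.1667, 0.2500, 0.0833, 0.2500], E[r] = 1.5833, γ^t·E[r] = 1.583333, running G = 1.583333
t=1: π = [0.1528, 0.1806, 0.1944, 0.1597, 0.1528, 0.1597], E[r] = 1.2292, γ^t·E[r] = 1.106250, running G = 2.689583
t=2: π = [0.1672, 0.1713, 0.1782, 0.1811, 0.1360, 0.1661], E[r] = 1.2494, γ^t·E[r] = 1.012031, running G = 3.701615
t=3: π = [0.1691, 0.1708, 0.1787, 0.1784, 0.1374, 0.1655], E[r] = 1.2512, γ^t·E[r] = 0.912094, running G = 4.613708
t=4: π = [0.1691, 0.1708, 0.1785, 0.1786, 0.1372, 0.1659], E[r] = 1.2522, γ^t·E[r] = 0.821541, running G = 5.435249
t=5: π = [0.1691, 0.1707, 0.1785, 0.1785, 0.1373, 0.1659], E[r] = 1.2523, γ^t·E[r] = 0.739445, running G = 6.174695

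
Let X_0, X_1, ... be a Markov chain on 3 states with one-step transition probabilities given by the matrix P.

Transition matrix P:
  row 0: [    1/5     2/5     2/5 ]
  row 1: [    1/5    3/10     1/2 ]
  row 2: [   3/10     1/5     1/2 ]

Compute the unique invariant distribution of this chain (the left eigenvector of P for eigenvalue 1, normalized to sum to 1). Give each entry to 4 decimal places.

Balance equations π_j = Σ_i π_i·P[i][j]:
  π_0 = 1/5·π_0 + 1/5·π_1 + 3/10·π_2
  π_1 = 2/5·π_0 + 3/10·π_1 + 1/5·π_2
  normalize: π_0 + π_1 + π_2 = 1
Solving the linear system gives exactly π = [25/101, 28/101, 48/101].

π = [0.2475, 0.2772, 0.4752]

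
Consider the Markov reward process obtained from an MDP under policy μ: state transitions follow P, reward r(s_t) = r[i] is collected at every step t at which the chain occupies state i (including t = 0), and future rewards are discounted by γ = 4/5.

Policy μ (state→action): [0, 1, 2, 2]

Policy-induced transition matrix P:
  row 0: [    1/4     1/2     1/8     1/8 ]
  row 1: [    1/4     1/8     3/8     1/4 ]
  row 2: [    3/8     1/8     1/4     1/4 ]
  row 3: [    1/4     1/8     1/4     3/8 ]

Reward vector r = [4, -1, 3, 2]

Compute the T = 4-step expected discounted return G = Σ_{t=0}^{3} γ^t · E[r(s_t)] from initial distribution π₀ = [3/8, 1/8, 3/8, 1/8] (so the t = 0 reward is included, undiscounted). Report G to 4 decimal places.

t=0: π = [0.3750, 0.1250, 0.3750, 0.1250], E[r] = 2.7500, γ^t·E[r] = 2.750000, running G = 2.750000
t=1: π = [0.2969, 0.2656, 0.2188, 0.2188], E[r] = 2.0156, γ^t·E[r] = 1.612500, running G = 4.362500
t=2: π = [0.2773, 0.2363, 0.2461, 0.2402], E[r] = 2.0918, γ^t·E[r] = 1.338750, running G = 5.701250
t=3: π = [0.2808, 0.2290, 0.2449, 0.2454], E[r] = 2.1194, γ^t·E[r] = 1.085125, running G = 6.786375

G = 6.7864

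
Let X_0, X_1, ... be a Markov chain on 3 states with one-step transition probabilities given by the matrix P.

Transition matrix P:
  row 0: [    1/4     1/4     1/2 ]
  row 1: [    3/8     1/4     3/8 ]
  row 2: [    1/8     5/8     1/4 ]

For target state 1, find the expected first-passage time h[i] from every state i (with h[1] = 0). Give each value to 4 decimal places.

First-step conditioning: h[1] = 0; for i ≠ 1, h[i] = 1 + Σ_k P[i][k]·h[k].
  h[0] = 1 + 1/4·h[0] + 1/2·h[2]
  h[2] = 1 + 1/8·h[0] + 1/4·h[2]
Solving the 2×2 linear system over states ≠ 1 gives exactly h = [5/2, 0, 7/4] (h[1] = 0 is the target).

h = [2.5000, 0.0000, 1.7500]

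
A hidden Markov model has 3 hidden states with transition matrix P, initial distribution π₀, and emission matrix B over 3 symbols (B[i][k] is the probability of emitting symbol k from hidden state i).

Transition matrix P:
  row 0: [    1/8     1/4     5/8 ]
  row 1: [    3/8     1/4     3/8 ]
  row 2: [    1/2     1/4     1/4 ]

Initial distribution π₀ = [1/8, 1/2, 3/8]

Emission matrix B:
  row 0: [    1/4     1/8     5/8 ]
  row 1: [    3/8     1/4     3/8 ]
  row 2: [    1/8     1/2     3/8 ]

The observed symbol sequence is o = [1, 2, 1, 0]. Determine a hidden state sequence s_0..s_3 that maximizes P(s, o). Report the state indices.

path = [2, 0, 2, 0]

t=0: δ = [1.562e-02, 1.250e-01, 1.875e-01]  (obs o_0=1)
t=1: δ = [5.859e-02, 1.758e-02, 1.758e-02]  ψ = [2, 2, 1]  (obs o_1=2)
t=2: δ = [1.099e-03, 3.662e-03, 1.831e-02]  ψ = [2, 0, 0]  (obs o_2=1)
t=3: δ = [2.289e-03, 1.717e-03, 5.722e-04]  ψ = [2, 2, 2]  (obs o_3=0)
backtrack: best end state = 0; path = [2, 0, 2, 0]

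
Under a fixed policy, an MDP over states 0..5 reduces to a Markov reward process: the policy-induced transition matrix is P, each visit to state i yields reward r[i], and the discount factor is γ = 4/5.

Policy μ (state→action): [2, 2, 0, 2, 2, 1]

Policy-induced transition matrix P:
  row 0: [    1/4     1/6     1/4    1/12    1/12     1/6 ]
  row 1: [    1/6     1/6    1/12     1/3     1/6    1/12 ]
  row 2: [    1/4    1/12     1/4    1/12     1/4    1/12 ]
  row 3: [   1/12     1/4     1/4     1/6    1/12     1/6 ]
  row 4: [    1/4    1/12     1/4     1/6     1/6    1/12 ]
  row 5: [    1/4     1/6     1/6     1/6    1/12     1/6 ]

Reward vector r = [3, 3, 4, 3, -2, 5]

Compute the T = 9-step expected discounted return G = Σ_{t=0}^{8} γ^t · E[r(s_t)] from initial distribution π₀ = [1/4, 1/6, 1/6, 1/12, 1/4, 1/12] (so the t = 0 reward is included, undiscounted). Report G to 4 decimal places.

G = 11.2076

t=0: π = [0.2500, 0.1667, 0.1667, 0.0833, 0.2500, 0.0833], E[r] = 2.0833, γ^t·E[r] = 2.083333, running G = 2.083333
t=1: π = [0.2222, 0.1389, 0.2153, 0.1597, 0.1458, 0.1181], E[r] = 2.7222, γ^t·E[r] = 2.177778, running G = 4.261111
t=2: π = [0.2118, 0.1499, 0.2170, 0.1534, 0.1429, 0.1250], E[r] = 2.7523, γ^t·E[r] = 1.761481, running G = 6.022593
t=3: π = [0.2120, 0.1495, 0.2146, 0.1559, 0.1439, 0.1242], E[r] = 2.7434, γ^t·E[r] = 1.404642, running G = 7.427235
t=4: π = [0.2116, 0.1498, 0.2147, 0.1560, 0.1435, 0.1243], E[r] = 2.7457, γ^t·E[r] = 1.124632, running G = 8.551867
t=5: π = [0.2115, 0.1498, 0.2147, 0.1561, 0.1436, 0.1243], E[r] = 2.7455, γ^t·E[r] = 0.899642, running G = 9.451508
t=6: π = [0.2115, 0.1498, 0.2147, 0.1561, 0.1436, 0.1243], E[r] = 2.7455, γ^t·E[r] = 0.719723, running G = 10.171231
t=7: π = [0.2115, 0.1498, 0.2147, 0.1561, 0.1436, 0.1243], E[r] = 2.7455, γ^t·E[r] = 0.575778, running G = 10.747010
t=8: π = [0.2115, 0.1498, 0.2147, 0.1561, 0.1436, 0.1243], E[r] = 2.7455, γ^t·E[r] = 0.460623, running G = 11.207632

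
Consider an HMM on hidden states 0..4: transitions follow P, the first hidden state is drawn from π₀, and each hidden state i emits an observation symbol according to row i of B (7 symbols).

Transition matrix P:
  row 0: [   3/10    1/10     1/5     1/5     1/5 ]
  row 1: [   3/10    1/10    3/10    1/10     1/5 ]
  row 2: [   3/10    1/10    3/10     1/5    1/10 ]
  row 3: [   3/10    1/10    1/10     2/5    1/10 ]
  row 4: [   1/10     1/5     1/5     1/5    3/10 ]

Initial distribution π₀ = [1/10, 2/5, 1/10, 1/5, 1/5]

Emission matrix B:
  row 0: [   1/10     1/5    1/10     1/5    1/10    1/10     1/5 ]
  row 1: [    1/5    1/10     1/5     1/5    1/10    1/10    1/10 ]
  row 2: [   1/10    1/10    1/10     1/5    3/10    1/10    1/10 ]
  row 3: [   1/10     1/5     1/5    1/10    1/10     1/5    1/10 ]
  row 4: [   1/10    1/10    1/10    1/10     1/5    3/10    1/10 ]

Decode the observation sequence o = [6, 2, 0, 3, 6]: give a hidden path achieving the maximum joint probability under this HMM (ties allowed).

path = [3, 3, 3, 0, 0]

t=0: δ = [2.000e-02, 4.000e-02, 1.000e-02, 2.000e-02, 2.000e-02]  (obs o_0=6)
t=1: δ = [1.200e-03, 8.000e-04, 1.200e-03, 1.600e-03, 8.000e-04]  ψ = [1, 1, 1, 3, 1]  (obs o_1=2)
t=2: δ = [4.800e-05, 3.200e-05, 3.600e-05, 6.400e-05, 2.400e-05]  ψ = [3, 3, 2, 3, 0]  (obs o_2=0)
t=3: δ = [3.840e-06, 1.280e-06, 2.160e-06, 2.560e-06, 9.600e-07]  ψ = [3, 3, 2, 3, 0]  (obs o_3=3)
t=4: δ = [2.304e-07, 3.840e-08, 7.680e-08, 1.024e-07, 7.680e-08]  ψ = [0, 0, 0, 3, 0]  (obs o_4=6)
backtrack: best end state = 0; path = [3, 3, 3, 0, 0]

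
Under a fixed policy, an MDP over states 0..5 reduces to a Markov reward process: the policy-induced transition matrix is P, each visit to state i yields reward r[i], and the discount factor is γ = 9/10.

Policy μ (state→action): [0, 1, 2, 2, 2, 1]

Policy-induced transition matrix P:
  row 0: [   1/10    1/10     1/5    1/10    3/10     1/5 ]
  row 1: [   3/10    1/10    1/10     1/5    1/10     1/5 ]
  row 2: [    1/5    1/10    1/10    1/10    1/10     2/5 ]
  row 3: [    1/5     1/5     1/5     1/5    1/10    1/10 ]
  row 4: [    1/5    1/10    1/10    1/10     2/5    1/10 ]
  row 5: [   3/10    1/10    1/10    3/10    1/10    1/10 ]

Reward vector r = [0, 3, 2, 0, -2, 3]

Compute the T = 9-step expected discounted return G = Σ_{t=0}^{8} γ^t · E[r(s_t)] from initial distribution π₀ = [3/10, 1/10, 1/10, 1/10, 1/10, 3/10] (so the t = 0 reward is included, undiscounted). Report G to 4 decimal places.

t=0: π = [0.3000, 0.1000, 0.1000, 0.1000, 0.1000, 0.3000], E[r] = 1.2000, γ^t·E[r] = 1.200000, running G = 1.200000
t=1: π = [0.2100, 0.1100, 0.1400, 0.1800, 0.1900, 0.1700], E[r] = 0.7400, γ^t·E[r] = 0.666000, running G = 1.866000
t=2: π = [0.2070, 0.1180, 0.1390, 0.1630, 0.1990, 0.1740], E[r] = 0.7560, γ^t·E[r] = 0.612360, running G = 2.478360
t=3: π = [0.2085, 0.1163, 0.1370, 0.1629, 0.2011, 0.1742], E[r] = 0.7433, γ^t·E[r] = 0.541866, running G = 3.020226
t=4: π = [0.2082, 0.1163, 0.1371, 0.1628, 0.2020, 0.1736], E[r] = 0.7398, γ^t·E[r] = 0.485402, running G = 3.505628
t=5: π = [0.2082, 0.1163, 0.1371, 0.1626, 0.2022, 0.1736], E[r] = 0.7393, γ^t·E[r] = 0.436546, running G = 3.942174
t=6: π = [0.2082, 0.1163, 0.1371, 0.1626, 0.2023, 0.1736], E[r] = 0.7390, γ^t·E[r] = 0.392760, running G = 4.334934
t=7: π = [0.2082, 0.1163, 0.1371, 0.1626, 0.2023, 0.1736], E[r] = 0.7390, γ^t·E[r] = 0.353455, running G = 4.688389
t=8: π = [0.2082, 0.1163, 0.1371, 0.1626, 0.2023, 0.1736], E[r] = 0.7390, γ^t·E[r] = 0.318102, running G = 5.006491

G = 5.0065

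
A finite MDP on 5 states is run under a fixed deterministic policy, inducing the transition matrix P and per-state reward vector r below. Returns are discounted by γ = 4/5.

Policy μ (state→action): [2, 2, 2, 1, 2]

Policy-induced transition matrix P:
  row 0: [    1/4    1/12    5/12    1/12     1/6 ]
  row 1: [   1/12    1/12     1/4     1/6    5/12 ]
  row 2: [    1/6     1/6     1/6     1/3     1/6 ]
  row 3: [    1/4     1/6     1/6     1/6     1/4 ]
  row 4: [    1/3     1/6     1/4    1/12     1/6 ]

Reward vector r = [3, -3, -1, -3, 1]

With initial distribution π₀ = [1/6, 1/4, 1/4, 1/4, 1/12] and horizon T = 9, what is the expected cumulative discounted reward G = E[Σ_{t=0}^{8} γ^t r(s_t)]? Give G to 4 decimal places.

G = -2.1748

t=0: π = [0.1667, 0.2500, 0.2500, 0.2500, 0.0833], E[r] = -1.1667, γ^t·E[r] = -1.166667, running G = -1.166667
t=1: π = [0.1944, 0.1319, 0.2361, 0.1875, 0.2500], E[r] = -0.3611, γ^t·E[r] = -0.288889, running G = -1.455556
t=2: π = [0.2292, 0.1395, 0.2471, 0.1690, 0.2153], E[r] = -0.2697, γ^t·E[r] = -0.172593, running G = -1.628148
t=3: π = [0.2241, 0.1359, 0.2535, 0.1708, 0.2156], E[r] = -0.2859, γ^t·E[r] = -0.146370, running G = -1.774519
t=4: π = [0.2242, 0.1367, 0.2520, 0.1723, 0.2149], E[r] = -0.2914, γ^t·E[r] = -0.119345, running G = -1.893863
t=5: π = [0.2241, 0.1366, 0.2520, 0.1721, 0.2152], E[r] = -0.2904, γ^t·E[r] = -0.095172, running G = -1.989035
t=6: π = [0.2242, 0.1366, 0.2520, 0.1721, 0.2152], E[r] = -0.2904, γ^t·E[r] = -0.076115, running G = -2.065150
t=7: π = [0.2242, 0.1366, 0.2520, 0.1721, 0.2152], E[r] = -0.2904, γ^t·E[r] = -0.060894, running G = -2.126045
t=8: π = [0.2242, 0.1366, 0.2520, 0.1721, 0.2152], E[r] = -0.2904, γ^t·E[r] = -0.048716, running G = -2.174761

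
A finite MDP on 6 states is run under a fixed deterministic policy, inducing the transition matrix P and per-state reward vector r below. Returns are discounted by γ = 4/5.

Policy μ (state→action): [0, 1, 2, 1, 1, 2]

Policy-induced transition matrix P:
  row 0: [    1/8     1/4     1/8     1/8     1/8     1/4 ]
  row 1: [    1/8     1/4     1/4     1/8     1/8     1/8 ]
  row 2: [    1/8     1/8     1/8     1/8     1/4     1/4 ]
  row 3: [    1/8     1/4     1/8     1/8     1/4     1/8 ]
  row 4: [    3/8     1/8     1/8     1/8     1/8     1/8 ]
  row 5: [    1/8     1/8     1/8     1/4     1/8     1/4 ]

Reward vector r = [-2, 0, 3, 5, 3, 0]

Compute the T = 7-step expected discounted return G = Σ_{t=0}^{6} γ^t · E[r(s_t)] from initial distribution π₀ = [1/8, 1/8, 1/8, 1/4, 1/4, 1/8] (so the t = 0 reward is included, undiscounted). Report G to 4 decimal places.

G = 6.0142

t=0: π = [0.1250, 0.1250, 0.1250, 0.2500, 0.2500, 0.1250], E[r] = 2.1250, γ^t·E[r] = 2.125000, running G = 2.125000
t=1: π = [0.1875, 0.1875, 0.1406, 0.1406, 0.1719, 0.1719], E[r] = 1.2656, γ^t·E[r] = 1.012500, running G = 3.137500
t=2: π = [0.1680, 0.1895, 0.1484, 0.1465, 0.1602, 0.1875], E[r] = 1.3223, γ^t·E[r] = 0.846250, running G = 3.983750
t=3: π = [0.1650, 0.1880, 0.1487, 0.1484, 0.1619, 0.1880], E[r] = 1.3438, γ^t·E[r] = 0.688000, running G = 4.671750
t=4: π = [0.1655, 0.1877, 0.1485, 0.1485, 0.1621, 0.1877], E[r] = 1.3435, γ^t·E[r] = 0.550288, running G = 5.222038
t=5: π = [0.1655, 0.1877, 0.1485, 0.1485, 0.1621, 0.1877], E[r] = 1.3430, γ^t·E[r] = 0.440076, running G = 5.662114
t=6: π = [0.1655, 0.1877, 0.1485, 0.1485, 0.1621, 0.1877], E[r] = 1.3430, γ^t·E[r] = 0.352058, running G = 6.014171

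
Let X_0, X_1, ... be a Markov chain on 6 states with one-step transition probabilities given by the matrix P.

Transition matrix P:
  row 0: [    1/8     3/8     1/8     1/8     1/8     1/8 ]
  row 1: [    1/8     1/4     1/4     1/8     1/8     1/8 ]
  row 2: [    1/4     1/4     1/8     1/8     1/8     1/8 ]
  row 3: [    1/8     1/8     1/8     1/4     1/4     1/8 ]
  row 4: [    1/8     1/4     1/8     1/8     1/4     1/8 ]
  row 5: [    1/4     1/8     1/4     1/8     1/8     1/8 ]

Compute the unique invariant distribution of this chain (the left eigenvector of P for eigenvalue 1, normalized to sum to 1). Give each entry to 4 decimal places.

π = [0.1619, 0.2368, 0.1702, 0.1429, 0.1633, 0.1250]

Balance equations π_j = Σ_i π_i·P[i][j]:
  π_0 = 1/8·π_0 + 1/8·π_1 + 1/4·π_2 + 1/8·π_3 + 1/8·π_4 + 1/4·π_5
  π_1 = 3/8·π_0 + 1/4·π_1 + 1/4·π_2 + 1/8·π_3 + 1/4·π_4 + 1/8·π_5
  π_2 = 1/8·π_0 + 1/4·π_1 + 1/8·π_2 + 1/8·π_3 + 1/8·π_4 + 1/4·π_5
  π_3 = 1/8·π_0 + 1/8·π_1 + 1/8·π_2 + 1/4·π_3 + 1/8·π_4 + 1/8·π_5
  π_4 = 1/8·π_0 + 1/8·π_1 + 1/8·π_2 + 1/4·π_3 + 1/4·π_4 + 1/8·π_5
  normalize: π_0 + π_1 + π_2 + π_3 + π_4 + π_5 = 1
Solving the linear system gives exactly π = [4633/28616, 6775/28616, 4871/28616, 1/7, 8/49, 1/8].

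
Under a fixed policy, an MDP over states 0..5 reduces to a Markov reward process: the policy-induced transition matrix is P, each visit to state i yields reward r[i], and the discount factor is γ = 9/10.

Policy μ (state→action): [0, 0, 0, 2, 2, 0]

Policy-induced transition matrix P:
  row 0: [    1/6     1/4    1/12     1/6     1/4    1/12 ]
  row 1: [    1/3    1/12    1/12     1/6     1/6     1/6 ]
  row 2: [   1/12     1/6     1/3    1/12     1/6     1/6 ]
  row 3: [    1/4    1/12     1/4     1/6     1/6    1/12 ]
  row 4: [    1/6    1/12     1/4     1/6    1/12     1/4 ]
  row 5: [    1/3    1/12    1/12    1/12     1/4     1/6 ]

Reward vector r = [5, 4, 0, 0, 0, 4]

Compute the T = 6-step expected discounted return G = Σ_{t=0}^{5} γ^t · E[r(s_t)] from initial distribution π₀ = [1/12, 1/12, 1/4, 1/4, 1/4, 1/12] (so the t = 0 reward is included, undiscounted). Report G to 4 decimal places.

t=0: π = [0.0833, 0.0833, 0.2500, 0.2500, 0.2500, 0.0833], E[r] = 1.0833, γ^t·E[r] = 1.083333, running G = 1.083333
t=1: π = [0.1944, 0.1181, 0.2292, 0.1389, 0.1597, 0.1597], E[r] = 2.0833, γ^t·E[r] = 1.875000, running G = 2.958333
t=2: π = [0.2054, 0.1348, 0.1904, 0.1343, 0.1829, 0.1522], E[r] = 2.1753, γ^t·E[r] = 1.762031, running G = 4.720365
t=3: π = [0.2098, 0.1334, 0.1838, 0.1381, 0.1812, 0.1536], E[r] = 2.1973, γ^t·E[r] = 1.601824, running G = 6.322189
t=4: π = [0.2107, 0.1336, 0.1825, 0.1386, 0.1818, 0.1528], E[r] = 2.1991, γ^t·E[r] = 1.442815, running G = 7.765004
t=5: π = [0.2107, 0.1337, 0.1824, 0.1387, 0.1818, 0.1527], E[r] = 2.1992, γ^t·E[r] = 1.298595, running G = 9.063599

G = 9.0636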